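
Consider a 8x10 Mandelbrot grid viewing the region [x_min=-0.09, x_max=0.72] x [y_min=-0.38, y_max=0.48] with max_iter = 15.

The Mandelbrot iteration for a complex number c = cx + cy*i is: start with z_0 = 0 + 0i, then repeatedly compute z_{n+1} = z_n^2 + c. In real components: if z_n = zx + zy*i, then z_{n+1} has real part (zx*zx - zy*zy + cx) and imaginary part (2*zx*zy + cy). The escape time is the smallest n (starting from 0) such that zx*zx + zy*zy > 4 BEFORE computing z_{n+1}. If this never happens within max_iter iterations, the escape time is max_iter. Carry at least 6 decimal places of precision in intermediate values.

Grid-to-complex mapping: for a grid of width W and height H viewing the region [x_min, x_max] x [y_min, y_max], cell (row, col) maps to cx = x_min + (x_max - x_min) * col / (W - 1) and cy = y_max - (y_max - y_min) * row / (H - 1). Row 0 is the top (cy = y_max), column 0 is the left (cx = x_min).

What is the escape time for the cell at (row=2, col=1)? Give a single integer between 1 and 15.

Answer: 15

Derivation:
z_0 = 0 + 0i, c = 0.0257 + 0.2889i
Iter 1: z = 0.0257 + 0.2889i, |z|^2 = 0.0841
Iter 2: z = -0.0571 + 0.3037i, |z|^2 = 0.0955
Iter 3: z = -0.0633 + 0.2542i, |z|^2 = 0.0686
Iter 4: z = -0.0349 + 0.2567i, |z|^2 = 0.0671
Iter 5: z = -0.0390 + 0.2710i, |z|^2 = 0.0749
Iter 6: z = -0.0462 + 0.2678i, |z|^2 = 0.0738
Iter 7: z = -0.0439 + 0.2642i, |z|^2 = 0.0717
Iter 8: z = -0.0421 + 0.2657i, |z|^2 = 0.0724
Iter 9: z = -0.0431 + 0.2665i, |z|^2 = 0.0729
Iter 10: z = -0.0434 + 0.2659i, |z|^2 = 0.0726
Iter 11: z = -0.0431 + 0.2658i, |z|^2 = 0.0725
Iter 12: z = -0.0431 + 0.2660i, |z|^2 = 0.0726
Iter 13: z = -0.0432 + 0.2660i, |z|^2 = 0.0726
Iter 14: z = -0.0432 + 0.2659i, |z|^2 = 0.0726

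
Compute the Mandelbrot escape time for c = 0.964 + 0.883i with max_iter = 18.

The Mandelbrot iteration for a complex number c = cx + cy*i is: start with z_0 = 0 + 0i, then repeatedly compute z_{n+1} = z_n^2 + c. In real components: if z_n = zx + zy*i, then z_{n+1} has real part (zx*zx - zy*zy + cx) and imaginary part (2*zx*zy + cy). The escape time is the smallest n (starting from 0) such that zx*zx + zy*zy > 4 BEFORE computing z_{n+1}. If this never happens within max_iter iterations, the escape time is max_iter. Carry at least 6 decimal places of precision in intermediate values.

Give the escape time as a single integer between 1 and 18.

Answer: 2

Derivation:
z_0 = 0 + 0i, c = 0.9640 + 0.8830i
Iter 1: z = 0.9640 + 0.8830i, |z|^2 = 1.7090
Iter 2: z = 1.1136 + 2.5854i, |z|^2 = 7.9245
Escaped at iteration 2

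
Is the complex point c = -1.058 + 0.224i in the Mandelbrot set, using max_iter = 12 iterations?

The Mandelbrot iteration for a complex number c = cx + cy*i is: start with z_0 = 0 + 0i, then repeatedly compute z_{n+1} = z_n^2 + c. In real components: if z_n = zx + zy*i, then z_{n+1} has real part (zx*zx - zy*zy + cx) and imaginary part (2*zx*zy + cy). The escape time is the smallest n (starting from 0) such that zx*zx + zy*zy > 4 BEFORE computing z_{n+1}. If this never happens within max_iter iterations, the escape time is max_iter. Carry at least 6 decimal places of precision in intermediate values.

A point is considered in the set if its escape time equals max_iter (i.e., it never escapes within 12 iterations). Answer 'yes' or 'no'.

Answer: yes

Derivation:
z_0 = 0 + 0i, c = -1.0580 + 0.2240i
Iter 1: z = -1.0580 + 0.2240i, |z|^2 = 1.1695
Iter 2: z = 0.0112 + -0.2500i, |z|^2 = 0.0626
Iter 3: z = -1.1204 + 0.2184i, |z|^2 = 1.3029
Iter 4: z = 0.1495 + -0.2654i, |z|^2 = 0.0928
Iter 5: z = -1.1061 + 0.1446i, |z|^2 = 1.2443
Iter 6: z = 0.1445 + -0.0960i, |z|^2 = 0.0301
Iter 7: z = -1.0463 + 0.1963i, |z|^2 = 1.1333
Iter 8: z = -0.0017 + -0.1867i, |z|^2 = 0.0349
Iter 9: z = -1.0929 + 0.2246i, |z|^2 = 1.2448
Iter 10: z = 0.0859 + -0.2670i, |z|^2 = 0.0787
Iter 11: z = -1.1219 + 0.1781i, |z|^2 = 1.2904
Did not escape in 12 iterations → in set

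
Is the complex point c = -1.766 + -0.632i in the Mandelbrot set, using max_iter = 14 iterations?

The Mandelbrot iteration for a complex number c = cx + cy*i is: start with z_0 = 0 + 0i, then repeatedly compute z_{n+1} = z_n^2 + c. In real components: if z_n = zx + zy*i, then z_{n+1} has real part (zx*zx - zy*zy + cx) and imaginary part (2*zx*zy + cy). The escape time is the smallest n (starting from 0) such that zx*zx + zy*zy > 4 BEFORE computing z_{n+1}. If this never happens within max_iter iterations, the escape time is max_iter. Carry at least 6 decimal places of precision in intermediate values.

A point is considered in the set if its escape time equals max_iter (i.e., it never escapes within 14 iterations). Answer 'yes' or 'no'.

z_0 = 0 + 0i, c = -1.7660 + -0.6320i
Iter 1: z = -1.7660 + -0.6320i, |z|^2 = 3.5182
Iter 2: z = 0.9533 + 1.6002i, |z|^2 = 3.4696
Iter 3: z = -3.4179 + 2.4191i, |z|^2 = 17.5339
Escaped at iteration 3

Answer: no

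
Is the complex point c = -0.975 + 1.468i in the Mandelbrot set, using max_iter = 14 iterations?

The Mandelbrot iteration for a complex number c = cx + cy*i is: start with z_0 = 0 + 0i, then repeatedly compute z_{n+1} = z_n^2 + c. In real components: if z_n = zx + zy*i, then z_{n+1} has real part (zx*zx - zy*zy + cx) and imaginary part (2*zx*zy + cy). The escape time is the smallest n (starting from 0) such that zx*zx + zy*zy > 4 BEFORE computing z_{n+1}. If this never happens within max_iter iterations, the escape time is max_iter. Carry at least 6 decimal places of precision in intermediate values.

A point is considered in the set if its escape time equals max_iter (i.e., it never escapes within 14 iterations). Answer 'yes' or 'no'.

z_0 = 0 + 0i, c = -0.9750 + 1.4680i
Iter 1: z = -0.9750 + 1.4680i, |z|^2 = 3.1056
Iter 2: z = -2.1794 + -1.3946i, |z|^2 = 6.6947
Escaped at iteration 2

Answer: no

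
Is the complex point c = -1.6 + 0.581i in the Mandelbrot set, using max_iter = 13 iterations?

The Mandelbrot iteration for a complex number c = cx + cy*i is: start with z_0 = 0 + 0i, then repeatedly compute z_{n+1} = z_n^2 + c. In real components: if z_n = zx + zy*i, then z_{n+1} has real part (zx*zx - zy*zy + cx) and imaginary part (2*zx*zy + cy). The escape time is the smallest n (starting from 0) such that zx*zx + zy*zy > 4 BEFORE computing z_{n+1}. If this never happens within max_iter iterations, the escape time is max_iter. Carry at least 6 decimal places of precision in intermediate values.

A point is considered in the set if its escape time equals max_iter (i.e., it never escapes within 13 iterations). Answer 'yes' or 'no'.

z_0 = 0 + 0i, c = -1.6000 + 0.5810i
Iter 1: z = -1.6000 + 0.5810i, |z|^2 = 2.8976
Iter 2: z = 0.6224 + -1.2782i, |z|^2 = 2.0212
Iter 3: z = -2.8464 + -1.0102i, |z|^2 = 9.1223
Escaped at iteration 3

Answer: no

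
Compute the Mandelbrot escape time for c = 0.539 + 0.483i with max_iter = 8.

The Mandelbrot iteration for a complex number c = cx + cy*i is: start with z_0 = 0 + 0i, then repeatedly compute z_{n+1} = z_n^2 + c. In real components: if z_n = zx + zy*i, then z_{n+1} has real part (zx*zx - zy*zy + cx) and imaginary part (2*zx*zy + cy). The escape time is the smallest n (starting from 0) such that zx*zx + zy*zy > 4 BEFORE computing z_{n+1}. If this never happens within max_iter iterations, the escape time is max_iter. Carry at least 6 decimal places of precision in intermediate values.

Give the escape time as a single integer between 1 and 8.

z_0 = 0 + 0i, c = 0.5390 + 0.4830i
Iter 1: z = 0.5390 + 0.4830i, |z|^2 = 0.5238
Iter 2: z = 0.5962 + 1.0037i, |z|^2 = 1.3629
Iter 3: z = -0.1129 + 1.6798i, |z|^2 = 2.8346
Iter 4: z = -2.2701 + 0.1038i, |z|^2 = 5.1643
Escaped at iteration 4

Answer: 4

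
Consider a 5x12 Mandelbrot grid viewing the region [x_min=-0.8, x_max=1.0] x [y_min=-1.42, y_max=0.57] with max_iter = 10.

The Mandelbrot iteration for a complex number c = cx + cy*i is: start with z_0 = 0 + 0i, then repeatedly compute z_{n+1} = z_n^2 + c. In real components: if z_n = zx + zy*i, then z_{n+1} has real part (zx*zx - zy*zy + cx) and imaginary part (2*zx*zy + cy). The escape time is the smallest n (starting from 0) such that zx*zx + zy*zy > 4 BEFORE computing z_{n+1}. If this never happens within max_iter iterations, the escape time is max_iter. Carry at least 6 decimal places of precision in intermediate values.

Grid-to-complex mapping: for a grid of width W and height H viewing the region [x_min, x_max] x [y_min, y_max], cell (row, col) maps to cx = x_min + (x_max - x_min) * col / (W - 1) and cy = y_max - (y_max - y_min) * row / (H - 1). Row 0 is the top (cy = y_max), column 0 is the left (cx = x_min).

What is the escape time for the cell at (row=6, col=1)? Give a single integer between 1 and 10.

z_0 = 0 + 0i, c = -0.3500 + -0.5155i
Iter 1: z = -0.3500 + -0.5155i, |z|^2 = 0.3882
Iter 2: z = -0.4932 + -0.1546i, |z|^2 = 0.2672
Iter 3: z = -0.1307 + -0.3629i, |z|^2 = 0.1488
Iter 4: z = -0.4646 + -0.4206i, |z|^2 = 0.3928
Iter 5: z = -0.3110 + -0.1246i, |z|^2 = 0.1123
Iter 6: z = -0.2688 + -0.4380i, |z|^2 = 0.2640
Iter 7: z = -0.4696 + -0.2800i, |z|^2 = 0.2989
Iter 8: z = -0.2079 + -0.2525i, |z|^2 = 0.1070
Iter 9: z = -0.3705 + -0.4105i, |z|^2 = 0.3058

Answer: 10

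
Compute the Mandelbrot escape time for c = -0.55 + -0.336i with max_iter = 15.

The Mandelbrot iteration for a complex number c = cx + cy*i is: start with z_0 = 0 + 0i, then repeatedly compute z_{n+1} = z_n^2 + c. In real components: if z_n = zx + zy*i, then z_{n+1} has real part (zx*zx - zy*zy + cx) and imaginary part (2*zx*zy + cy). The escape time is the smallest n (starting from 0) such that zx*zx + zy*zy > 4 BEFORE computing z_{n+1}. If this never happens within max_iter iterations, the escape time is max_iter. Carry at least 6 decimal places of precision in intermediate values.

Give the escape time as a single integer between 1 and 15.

Answer: 15

Derivation:
z_0 = 0 + 0i, c = -0.5500 + -0.3360i
Iter 1: z = -0.5500 + -0.3360i, |z|^2 = 0.4154
Iter 2: z = -0.3604 + 0.0336i, |z|^2 = 0.1310
Iter 3: z = -0.4212 + -0.3602i, |z|^2 = 0.3072
Iter 4: z = -0.5023 + -0.0325i, |z|^2 = 0.2534
Iter 5: z = -0.2987 + -0.3033i, |z|^2 = 0.1813
Iter 6: z = -0.5528 + -0.1548i, |z|^2 = 0.3295
Iter 7: z = -0.2684 + -0.1649i, |z|^2 = 0.0992
Iter 8: z = -0.5052 + -0.2475i, |z|^2 = 0.3164
Iter 9: z = -0.3561 + -0.0860i, |z|^2 = 0.1342
Iter 10: z = -0.4306 + -0.2748i, |z|^2 = 0.2609
Iter 11: z = -0.4401 + -0.0994i, |z|^2 = 0.2035
Iter 12: z = -0.3662 + -0.2485i, |z|^2 = 0.1959
Iter 13: z = -0.4777 + -0.1540i, |z|^2 = 0.2519
Iter 14: z = -0.3455 + -0.1889i, |z|^2 = 0.1551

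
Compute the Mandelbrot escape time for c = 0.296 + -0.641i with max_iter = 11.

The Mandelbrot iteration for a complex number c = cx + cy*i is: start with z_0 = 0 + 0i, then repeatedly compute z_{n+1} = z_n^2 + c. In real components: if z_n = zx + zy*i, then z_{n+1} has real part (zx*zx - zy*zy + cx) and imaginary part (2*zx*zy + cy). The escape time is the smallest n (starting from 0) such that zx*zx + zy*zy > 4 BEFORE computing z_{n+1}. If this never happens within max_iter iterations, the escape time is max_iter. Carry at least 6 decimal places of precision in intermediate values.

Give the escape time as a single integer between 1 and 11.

Answer: 9

Derivation:
z_0 = 0 + 0i, c = 0.2960 + -0.6410i
Iter 1: z = 0.2960 + -0.6410i, |z|^2 = 0.4985
Iter 2: z = -0.0273 + -1.0205i, |z|^2 = 1.0421
Iter 3: z = -0.7446 + -0.5854i, |z|^2 = 0.8971
Iter 4: z = 0.5078 + 0.2307i, |z|^2 = 0.3111
Iter 5: z = 0.5006 + -0.4067i, |z|^2 = 0.4160
Iter 6: z = 0.3813 + -1.0482i, |z|^2 = 1.2441
Iter 7: z = -0.6573 + -1.4403i, |z|^2 = 2.5065
Iter 8: z = -1.3464 + 1.2525i, |z|^2 = 3.3813
Iter 9: z = 0.5400 + -4.0135i, |z|^2 = 16.3998
Escaped at iteration 9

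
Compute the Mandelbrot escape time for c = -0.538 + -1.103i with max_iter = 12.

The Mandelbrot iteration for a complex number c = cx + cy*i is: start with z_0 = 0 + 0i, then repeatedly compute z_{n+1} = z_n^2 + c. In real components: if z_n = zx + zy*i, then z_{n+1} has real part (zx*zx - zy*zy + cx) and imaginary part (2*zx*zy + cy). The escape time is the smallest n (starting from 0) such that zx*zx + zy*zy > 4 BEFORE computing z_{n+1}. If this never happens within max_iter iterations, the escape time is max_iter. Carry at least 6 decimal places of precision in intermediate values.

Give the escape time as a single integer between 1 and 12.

z_0 = 0 + 0i, c = -0.5380 + -1.1030i
Iter 1: z = -0.5380 + -1.1030i, |z|^2 = 1.5061
Iter 2: z = -1.4652 + 0.0838i, |z|^2 = 2.1537
Iter 3: z = 1.6017 + -1.3486i, |z|^2 = 4.3842
Escaped at iteration 3

Answer: 3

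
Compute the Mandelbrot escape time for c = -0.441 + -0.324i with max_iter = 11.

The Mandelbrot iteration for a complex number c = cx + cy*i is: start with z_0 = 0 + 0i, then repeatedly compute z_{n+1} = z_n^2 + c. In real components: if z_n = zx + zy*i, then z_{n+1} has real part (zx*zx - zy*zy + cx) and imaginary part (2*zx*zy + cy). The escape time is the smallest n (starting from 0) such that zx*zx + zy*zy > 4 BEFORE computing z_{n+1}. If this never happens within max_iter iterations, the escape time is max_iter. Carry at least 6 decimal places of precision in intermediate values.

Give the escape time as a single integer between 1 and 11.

Answer: 11

Derivation:
z_0 = 0 + 0i, c = -0.4410 + -0.3240i
Iter 1: z = -0.4410 + -0.3240i, |z|^2 = 0.2995
Iter 2: z = -0.3515 + -0.0382i, |z|^2 = 0.1250
Iter 3: z = -0.3189 + -0.2971i, |z|^2 = 0.1900
Iter 4: z = -0.4276 + -0.1345i, |z|^2 = 0.2009
Iter 5: z = -0.2763 + -0.2090i, |z|^2 = 0.1200
Iter 6: z = -0.4084 + -0.2085i, |z|^2 = 0.2102
Iter 7: z = -0.3177 + -0.1537i, |z|^2 = 0.1246
Iter 8: z = -0.3637 + -0.2263i, |z|^2 = 0.1835
Iter 9: z = -0.3600 + -0.1594i, |z|^2 = 0.1550
Iter 10: z = -0.3368 + -0.2093i, |z|^2 = 0.1572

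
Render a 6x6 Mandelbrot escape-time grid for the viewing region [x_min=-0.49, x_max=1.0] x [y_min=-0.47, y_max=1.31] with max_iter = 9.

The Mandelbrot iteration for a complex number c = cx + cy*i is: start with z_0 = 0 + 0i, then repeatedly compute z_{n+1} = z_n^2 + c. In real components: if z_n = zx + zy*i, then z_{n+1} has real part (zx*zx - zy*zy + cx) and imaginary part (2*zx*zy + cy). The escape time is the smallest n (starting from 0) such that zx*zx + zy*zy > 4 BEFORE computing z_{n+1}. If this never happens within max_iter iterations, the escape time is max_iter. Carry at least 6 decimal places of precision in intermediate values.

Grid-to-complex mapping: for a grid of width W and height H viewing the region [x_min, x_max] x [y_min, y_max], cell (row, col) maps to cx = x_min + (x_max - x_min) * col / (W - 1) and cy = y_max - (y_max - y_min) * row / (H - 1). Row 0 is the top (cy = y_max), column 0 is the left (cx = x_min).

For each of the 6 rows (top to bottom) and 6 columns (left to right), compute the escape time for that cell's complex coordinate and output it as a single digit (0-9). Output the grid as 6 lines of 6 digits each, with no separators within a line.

(row=0, col=0): c = -0.4900 + 1.3100i → escape time 3
(row=0, col=1): c = -0.1920 + 1.3100i → escape time 2
(row=0, col=2): c = 0.1060 + 1.3100i → escape time 2
(row=0, col=3): c = 0.4040 + 1.3100i → escape time 2
(row=0, col=4): c = 0.7020 + 1.3100i → escape time 2
(row=0, col=5): c = 1.0000 + 1.3100i → escape time 2
(row=1, col=0): c = -0.4900 + 0.9540i → escape time 4
(row=1, col=1): c = -0.1920 + 0.9540i → escape time 8
(row=1, col=2): c = 0.1060 + 0.9540i → escape time 4
(row=1, col=3): c = 0.4040 + 0.9540i → escape time 3
(row=1, col=4): c = 0.7020 + 0.9540i → escape time 2
(row=1, col=5): c = 1.0000 + 0.9540i → escape time 2
(row=2, col=0): c = -0.4900 + 0.5980i → escape time 9
(row=2, col=1): c = -0.1920 + 0.5980i → escape time 9
(row=2, col=2): c = 0.1060 + 0.5980i → escape time 9
(row=2, col=3): c = 0.4040 + 0.5980i → escape time 9
(row=2, col=4): c = 0.7020 + 0.5980i → escape time 3
(row=2, col=5): c = 1.0000 + 0.5980i → escape time 2
(row=3, col=0): c = -0.4900 + 0.2420i → escape time 9
(row=3, col=1): c = -0.1920 + 0.2420i → escape time 9
(row=3, col=2): c = 0.1060 + 0.2420i → escape time 9
(row=3, col=3): c = 0.4040 + 0.2420i → escape time 9
(row=3, col=4): c = 0.7020 + 0.2420i → escape time 3
(row=3, col=5): c = 1.0000 + 0.2420i → escape time 2
(row=4, col=0): c = -0.4900 + -0.1140i → escape time 9
(row=4, col=1): c = -0.1920 + -0.1140i → escape time 9
(row=4, col=2): c = 0.1060 + -0.1140i → escape time 9
(row=4, col=3): c = 0.4040 + -0.1140i → escape time 9
(row=4, col=4): c = 0.7020 + -0.1140i → escape time 3
(row=4, col=5): c = 1.0000 + -0.1140i → escape time 2
(row=5, col=0): c = -0.4900 + -0.4700i → escape time 9
(row=5, col=1): c = -0.1920 + -0.4700i → escape time 9
(row=5, col=2): c = 0.1060 + -0.4700i → escape time 9
(row=5, col=3): c = 0.4040 + -0.4700i → escape time 7
(row=5, col=4): c = 0.7020 + -0.4700i → escape time 3
(row=5, col=5): c = 1.0000 + -0.4700i → escape time 2

Answer: 322222
484322
999932
999932
999932
999732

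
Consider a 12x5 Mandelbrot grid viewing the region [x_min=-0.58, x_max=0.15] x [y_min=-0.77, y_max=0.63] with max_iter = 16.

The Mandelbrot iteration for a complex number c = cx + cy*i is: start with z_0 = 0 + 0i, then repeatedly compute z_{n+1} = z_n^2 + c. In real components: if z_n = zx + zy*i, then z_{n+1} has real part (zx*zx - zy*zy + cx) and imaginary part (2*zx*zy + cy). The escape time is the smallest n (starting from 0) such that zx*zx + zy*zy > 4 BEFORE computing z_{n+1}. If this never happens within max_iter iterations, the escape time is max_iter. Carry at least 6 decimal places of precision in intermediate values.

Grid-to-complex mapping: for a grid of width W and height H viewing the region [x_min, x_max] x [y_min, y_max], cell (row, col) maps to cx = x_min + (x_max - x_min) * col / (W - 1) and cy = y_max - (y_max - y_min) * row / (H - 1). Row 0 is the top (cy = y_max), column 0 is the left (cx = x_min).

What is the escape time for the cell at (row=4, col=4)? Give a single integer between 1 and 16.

z_0 = 0 + 0i, c = -0.3145 + -0.7700i
Iter 1: z = -0.3145 + -0.7700i, |z|^2 = 0.6918
Iter 2: z = -0.8085 + -0.2856i, |z|^2 = 0.7353
Iter 3: z = 0.2576 + -0.3082i, |z|^2 = 0.1613
Iter 4: z = -0.3432 + -0.9288i, |z|^2 = 0.9804
Iter 5: z = -1.0594 + -0.1325i, |z|^2 = 1.1398
Iter 6: z = 0.7901 + -0.4892i, |z|^2 = 0.8636
Iter 7: z = 0.0705 + -1.5430i, |z|^2 = 2.3859
Iter 8: z = -2.6906 + -0.9875i, |z|^2 = 8.2142
Escaped at iteration 8

Answer: 8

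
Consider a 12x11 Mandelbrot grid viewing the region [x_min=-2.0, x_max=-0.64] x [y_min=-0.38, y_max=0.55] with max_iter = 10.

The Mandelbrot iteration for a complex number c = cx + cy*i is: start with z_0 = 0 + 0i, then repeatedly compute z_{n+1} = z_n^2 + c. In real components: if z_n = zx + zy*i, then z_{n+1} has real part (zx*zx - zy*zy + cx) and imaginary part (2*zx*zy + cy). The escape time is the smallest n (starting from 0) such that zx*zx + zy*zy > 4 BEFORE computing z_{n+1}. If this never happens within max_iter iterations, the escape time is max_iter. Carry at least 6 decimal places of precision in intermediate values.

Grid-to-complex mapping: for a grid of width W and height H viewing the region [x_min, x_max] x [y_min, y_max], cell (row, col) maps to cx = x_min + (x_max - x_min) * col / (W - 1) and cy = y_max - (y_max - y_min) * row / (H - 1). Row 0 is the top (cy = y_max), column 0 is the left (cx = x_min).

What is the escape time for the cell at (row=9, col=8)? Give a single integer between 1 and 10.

z_0 = 0 + 0i, c = -1.0109 + -0.2870i
Iter 1: z = -1.0109 + -0.2870i, |z|^2 = 1.1043
Iter 2: z = -0.0713 + 0.2933i, |z|^2 = 0.0911
Iter 3: z = -1.0918 + -0.3288i, |z|^2 = 1.3002
Iter 4: z = 0.0730 + 0.4311i, |z|^2 = 0.1912
Iter 5: z = -1.1914 + -0.2240i, |z|^2 = 1.4696
Iter 6: z = 0.3583 + 0.2468i, |z|^2 = 0.1893
Iter 7: z = -0.9434 + -0.1101i, |z|^2 = 0.9022
Iter 8: z = -0.1330 + -0.0793i, |z|^2 = 0.0240
Iter 9: z = -0.9995 + -0.2659i, |z|^2 = 1.0697

Answer: 10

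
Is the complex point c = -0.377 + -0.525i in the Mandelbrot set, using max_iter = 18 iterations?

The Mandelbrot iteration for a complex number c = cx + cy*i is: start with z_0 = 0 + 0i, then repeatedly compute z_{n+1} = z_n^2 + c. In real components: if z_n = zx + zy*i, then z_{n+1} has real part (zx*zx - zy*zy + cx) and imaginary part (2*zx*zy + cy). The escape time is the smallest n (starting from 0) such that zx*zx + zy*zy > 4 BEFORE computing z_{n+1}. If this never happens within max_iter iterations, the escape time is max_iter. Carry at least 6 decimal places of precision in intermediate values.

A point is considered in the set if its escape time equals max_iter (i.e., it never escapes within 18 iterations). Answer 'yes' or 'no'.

Answer: yes

Derivation:
z_0 = 0 + 0i, c = -0.3770 + -0.5250i
Iter 1: z = -0.3770 + -0.5250i, |z|^2 = 0.4178
Iter 2: z = -0.5105 + -0.1291i, |z|^2 = 0.2773
Iter 3: z = -0.1331 + -0.3931i, |z|^2 = 0.1723
Iter 4: z = -0.5138 + -0.4204i, |z|^2 = 0.4408
Iter 5: z = -0.2897 + -0.0930i, |z|^2 = 0.0926
Iter 6: z = -0.3017 + -0.4711i, |z|^2 = 0.3130
Iter 7: z = -0.5079 + -0.2407i, |z|^2 = 0.3159
Iter 8: z = -0.1770 + -0.2805i, |z|^2 = 0.1100
Iter 9: z = -0.4244 + -0.4257i, |z|^2 = 0.3613
Iter 10: z = -0.3782 + -0.1637i, |z|^2 = 0.1698
Iter 11: z = -0.2608 + -0.4012i, |z|^2 = 0.2290
Iter 12: z = -0.4700 + -0.3157i, |z|^2 = 0.3206
Iter 13: z = -0.2558 + -0.2282i, |z|^2 = 0.1175
Iter 14: z = -0.3636 + -0.4082i, |z|^2 = 0.2989
Iter 15: z = -0.4114 + -0.2281i, |z|^2 = 0.2213
Iter 16: z = -0.2598 + -0.3373i, |z|^2 = 0.1813
Iter 17: z = -0.4233 + -0.3498i, |z|^2 = 0.3015
Did not escape in 18 iterations → in set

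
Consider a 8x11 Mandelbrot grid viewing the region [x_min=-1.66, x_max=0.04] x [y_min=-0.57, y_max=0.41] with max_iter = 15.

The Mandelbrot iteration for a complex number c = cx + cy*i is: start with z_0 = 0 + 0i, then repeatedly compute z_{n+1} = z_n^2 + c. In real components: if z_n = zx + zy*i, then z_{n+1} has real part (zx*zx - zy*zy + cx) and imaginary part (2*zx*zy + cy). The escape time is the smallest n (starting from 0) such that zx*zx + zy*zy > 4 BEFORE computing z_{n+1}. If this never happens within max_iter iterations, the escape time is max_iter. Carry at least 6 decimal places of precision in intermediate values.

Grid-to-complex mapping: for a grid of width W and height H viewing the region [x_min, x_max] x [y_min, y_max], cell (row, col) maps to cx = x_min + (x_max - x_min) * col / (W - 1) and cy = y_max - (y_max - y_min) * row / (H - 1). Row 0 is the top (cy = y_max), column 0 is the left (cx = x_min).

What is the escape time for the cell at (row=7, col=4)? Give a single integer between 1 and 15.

z_0 = 0 + 0i, c = -0.6886 + -0.2760i
Iter 1: z = -0.6886 + -0.2760i, |z|^2 = 0.5503
Iter 2: z = -0.2906 + 0.1041i, |z|^2 = 0.0953
Iter 3: z = -0.6149 + -0.3365i, |z|^2 = 0.4914
Iter 4: z = -0.4236 + 0.1379i, |z|^2 = 0.1985
Iter 5: z = -0.5281 + -0.3928i, |z|^2 = 0.4332
Iter 6: z = -0.5640 + 0.1389i, |z|^2 = 0.3374
Iter 7: z = -0.3898 + -0.4327i, |z|^2 = 0.3391
Iter 8: z = -0.7238 + 0.0613i, |z|^2 = 0.5277
Iter 9: z = -0.1684 + -0.3647i, |z|^2 = 0.1614
Iter 10: z = -0.7932 + -0.1532i, |z|^2 = 0.6527
Iter 11: z = -0.0828 + -0.0330i, |z|^2 = 0.0079
Iter 12: z = -0.6828 + -0.2705i, |z|^2 = 0.5394
Iter 13: z = -0.2955 + 0.0934i, |z|^2 = 0.0961
Iter 14: z = -0.6100 + -0.3312i, |z|^2 = 0.4818

Answer: 15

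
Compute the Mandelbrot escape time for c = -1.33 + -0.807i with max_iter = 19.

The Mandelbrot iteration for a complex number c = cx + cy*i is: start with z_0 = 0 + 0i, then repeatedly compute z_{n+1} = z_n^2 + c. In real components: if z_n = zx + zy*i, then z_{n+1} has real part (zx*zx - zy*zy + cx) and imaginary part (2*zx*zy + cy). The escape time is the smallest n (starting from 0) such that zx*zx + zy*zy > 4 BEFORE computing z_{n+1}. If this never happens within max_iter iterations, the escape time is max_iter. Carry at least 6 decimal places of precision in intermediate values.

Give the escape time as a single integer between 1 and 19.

z_0 = 0 + 0i, c = -1.3300 + -0.8070i
Iter 1: z = -1.3300 + -0.8070i, |z|^2 = 2.4201
Iter 2: z = -0.2123 + 1.3396i, |z|^2 = 1.8397
Iter 3: z = -3.0795 + -1.3759i, |z|^2 = 11.3765
Escaped at iteration 3

Answer: 3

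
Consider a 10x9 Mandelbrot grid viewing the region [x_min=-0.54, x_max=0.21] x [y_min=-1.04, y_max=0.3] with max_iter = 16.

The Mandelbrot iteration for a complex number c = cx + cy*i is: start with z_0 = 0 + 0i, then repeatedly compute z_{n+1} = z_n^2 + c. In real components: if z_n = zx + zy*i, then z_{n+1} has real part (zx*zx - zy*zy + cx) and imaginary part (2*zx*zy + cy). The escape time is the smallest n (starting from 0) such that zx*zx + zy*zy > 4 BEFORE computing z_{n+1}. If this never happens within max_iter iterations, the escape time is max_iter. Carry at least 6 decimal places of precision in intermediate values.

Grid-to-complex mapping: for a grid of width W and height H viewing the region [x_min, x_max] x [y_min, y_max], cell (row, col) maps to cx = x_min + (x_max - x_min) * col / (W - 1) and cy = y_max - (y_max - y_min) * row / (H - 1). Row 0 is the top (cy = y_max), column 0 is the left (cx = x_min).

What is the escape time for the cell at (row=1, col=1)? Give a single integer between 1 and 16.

Answer: 16

Derivation:
z_0 = 0 + 0i, c = -0.4567 + 0.1325i
Iter 1: z = -0.4567 + 0.1325i, |z|^2 = 0.2261
Iter 2: z = -0.2657 + 0.0115i, |z|^2 = 0.0707
Iter 3: z = -0.3862 + 0.1264i, |z|^2 = 0.1651
Iter 4: z = -0.3235 + 0.0349i, |z|^2 = 0.1059
Iter 5: z = -0.3532 + 0.1099i, |z|^2 = 0.1369
Iter 6: z = -0.3440 + 0.0548i, |z|^2 = 0.1213
Iter 7: z = -0.3414 + 0.0948i, |z|^2 = 0.1255
Iter 8: z = -0.3491 + 0.0678i, |z|^2 = 0.1265
Iter 9: z = -0.3394 + 0.0852i, |z|^2 = 0.1224
Iter 10: z = -0.3487 + 0.0747i, |z|^2 = 0.1272
Iter 11: z = -0.3406 + 0.0804i, |z|^2 = 0.1225
Iter 12: z = -0.3471 + 0.0777i, |z|^2 = 0.1265
Iter 13: z = -0.3422 + 0.0785i, |z|^2 = 0.1233
Iter 14: z = -0.3457 + 0.0787i, |z|^2 = 0.1257
Iter 15: z = -0.3433 + 0.0781i, |z|^2 = 0.1240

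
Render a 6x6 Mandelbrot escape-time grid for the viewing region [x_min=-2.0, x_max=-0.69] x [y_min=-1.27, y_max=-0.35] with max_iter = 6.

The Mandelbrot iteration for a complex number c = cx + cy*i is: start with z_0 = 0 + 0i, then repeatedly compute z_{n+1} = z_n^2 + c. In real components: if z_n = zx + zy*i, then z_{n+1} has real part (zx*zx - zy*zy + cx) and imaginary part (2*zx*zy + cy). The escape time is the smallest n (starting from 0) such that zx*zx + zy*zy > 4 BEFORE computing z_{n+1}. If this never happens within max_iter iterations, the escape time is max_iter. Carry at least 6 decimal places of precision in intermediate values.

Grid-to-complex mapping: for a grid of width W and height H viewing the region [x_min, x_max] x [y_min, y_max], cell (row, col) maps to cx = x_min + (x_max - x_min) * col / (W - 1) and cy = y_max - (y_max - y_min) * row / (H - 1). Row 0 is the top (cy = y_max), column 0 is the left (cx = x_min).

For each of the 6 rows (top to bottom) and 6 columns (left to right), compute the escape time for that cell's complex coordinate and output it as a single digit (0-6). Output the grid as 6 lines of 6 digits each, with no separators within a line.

Answer: 135666
133456
133345
123334
112333
112223

Derivation:
(row=0, col=0): c = -2.0000 + -0.3500i → escape time 1
(row=0, col=1): c = -1.7380 + -0.3500i → escape time 3
(row=0, col=2): c = -1.4760 + -0.3500i → escape time 5
(row=0, col=3): c = -1.2140 + -0.3500i → escape time 6
(row=0, col=4): c = -0.9520 + -0.3500i → escape time 6
(row=0, col=5): c = -0.6900 + -0.3500i → escape time 6
(row=1, col=0): c = -2.0000 + -0.5340i → escape time 1
(row=1, col=1): c = -1.7380 + -0.5340i → escape time 3
(row=1, col=2): c = -1.4760 + -0.5340i → escape time 3
(row=1, col=3): c = -1.2140 + -0.5340i → escape time 4
(row=1, col=4): c = -0.9520 + -0.5340i → escape time 5
(row=1, col=5): c = -0.6900 + -0.5340i → escape time 6
(row=2, col=0): c = -2.0000 + -0.7180i → escape time 1
(row=2, col=1): c = -1.7380 + -0.7180i → escape time 3
(row=2, col=2): c = -1.4760 + -0.7180i → escape time 3
(row=2, col=3): c = -1.2140 + -0.7180i → escape time 3
(row=2, col=4): c = -0.9520 + -0.7180i → escape time 4
(row=2, col=5): c = -0.6900 + -0.7180i → escape time 5
(row=3, col=0): c = -2.0000 + -0.9020i → escape time 1
(row=3, col=1): c = -1.7380 + -0.9020i → escape time 2
(row=3, col=2): c = -1.4760 + -0.9020i → escape time 3
(row=3, col=3): c = -1.2140 + -0.9020i → escape time 3
(row=3, col=4): c = -0.9520 + -0.9020i → escape time 3
(row=3, col=5): c = -0.6900 + -0.9020i → escape time 4
(row=4, col=0): c = -2.0000 + -1.0860i → escape time 1
(row=4, col=1): c = -1.7380 + -1.0860i → escape time 1
(row=4, col=2): c = -1.4760 + -1.0860i → escape time 2
(row=4, col=3): c = -1.2140 + -1.0860i → escape time 3
(row=4, col=4): c = -0.9520 + -1.0860i → escape time 3
(row=4, col=5): c = -0.6900 + -1.0860i → escape time 3
(row=5, col=0): c = -2.0000 + -1.2700i → escape time 1
(row=5, col=1): c = -1.7380 + -1.2700i → escape time 1
(row=5, col=2): c = -1.4760 + -1.2700i → escape time 2
(row=5, col=3): c = -1.2140 + -1.2700i → escape time 2
(row=5, col=4): c = -0.9520 + -1.2700i → escape time 2
(row=5, col=5): c = -0.6900 + -1.2700i → escape time 3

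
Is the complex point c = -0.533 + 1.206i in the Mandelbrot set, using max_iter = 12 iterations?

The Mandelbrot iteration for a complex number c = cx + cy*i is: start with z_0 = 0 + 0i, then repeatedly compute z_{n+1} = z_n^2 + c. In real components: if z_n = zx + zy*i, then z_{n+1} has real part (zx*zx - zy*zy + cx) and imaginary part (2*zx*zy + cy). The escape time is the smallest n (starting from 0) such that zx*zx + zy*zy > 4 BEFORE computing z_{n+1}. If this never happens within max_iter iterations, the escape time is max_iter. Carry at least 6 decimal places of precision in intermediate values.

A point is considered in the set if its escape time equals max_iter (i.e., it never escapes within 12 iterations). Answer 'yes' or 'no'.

Answer: no

Derivation:
z_0 = 0 + 0i, c = -0.5330 + 1.2060i
Iter 1: z = -0.5330 + 1.2060i, |z|^2 = 1.7385
Iter 2: z = -1.7033 + -0.0796i, |z|^2 = 2.9077
Iter 3: z = 2.3621 + 1.4772i, |z|^2 = 7.7613
Escaped at iteration 3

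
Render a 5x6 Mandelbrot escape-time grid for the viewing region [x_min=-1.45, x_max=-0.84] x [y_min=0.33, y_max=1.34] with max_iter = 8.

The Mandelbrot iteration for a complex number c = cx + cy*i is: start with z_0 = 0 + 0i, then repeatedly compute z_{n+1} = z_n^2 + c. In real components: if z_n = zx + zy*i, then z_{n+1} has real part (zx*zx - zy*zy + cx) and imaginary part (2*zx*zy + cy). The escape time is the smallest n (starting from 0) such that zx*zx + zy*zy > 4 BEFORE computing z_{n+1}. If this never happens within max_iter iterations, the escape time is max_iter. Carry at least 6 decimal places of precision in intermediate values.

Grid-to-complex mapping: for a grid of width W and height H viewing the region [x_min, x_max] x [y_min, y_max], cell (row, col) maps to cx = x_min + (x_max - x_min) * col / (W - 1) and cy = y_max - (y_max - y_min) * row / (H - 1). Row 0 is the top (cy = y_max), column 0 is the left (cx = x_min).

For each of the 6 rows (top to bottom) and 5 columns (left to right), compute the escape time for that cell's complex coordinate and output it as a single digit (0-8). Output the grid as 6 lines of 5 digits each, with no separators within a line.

Answer: 22222
22333
33333
33344
33555
58888

Derivation:
(row=0, col=0): c = -1.4500 + 1.3400i → escape time 2
(row=0, col=1): c = -1.2975 + 1.3400i → escape time 2
(row=0, col=2): c = -1.1450 + 1.3400i → escape time 2
(row=0, col=3): c = -0.9925 + 1.3400i → escape time 2
(row=0, col=4): c = -0.8400 + 1.3400i → escape time 2
(row=1, col=0): c = -1.4500 + 1.1380i → escape time 2
(row=1, col=1): c = -1.2975 + 1.1380i → escape time 2
(row=1, col=2): c = -1.1450 + 1.1380i → escape time 3
(row=1, col=3): c = -0.9925 + 1.1380i → escape time 3
(row=1, col=4): c = -0.8400 + 1.1380i → escape time 3
(row=2, col=0): c = -1.4500 + 0.9360i → escape time 3
(row=2, col=1): c = -1.2975 + 0.9360i → escape time 3
(row=2, col=2): c = -1.1450 + 0.9360i → escape time 3
(row=2, col=3): c = -0.9925 + 0.9360i → escape time 3
(row=2, col=4): c = -0.8400 + 0.9360i → escape time 3
(row=3, col=0): c = -1.4500 + 0.7340i → escape time 3
(row=3, col=1): c = -1.2975 + 0.7340i → escape time 3
(row=3, col=2): c = -1.1450 + 0.7340i → escape time 3
(row=3, col=3): c = -0.9925 + 0.7340i → escape time 4
(row=3, col=4): c = -0.8400 + 0.7340i → escape time 4
(row=4, col=0): c = -1.4500 + 0.5320i → escape time 3
(row=4, col=1): c = -1.2975 + 0.5320i → escape time 3
(row=4, col=2): c = -1.1450 + 0.5320i → escape time 5
(row=4, col=3): c = -0.9925 + 0.5320i → escape time 5
(row=4, col=4): c = -0.8400 + 0.5320i → escape time 5
(row=5, col=0): c = -1.4500 + 0.3300i → escape time 5
(row=5, col=1): c = -1.2975 + 0.3300i → escape time 8
(row=5, col=2): c = -1.1450 + 0.3300i → escape time 8
(row=5, col=3): c = -0.9925 + 0.3300i → escape time 8
(row=5, col=4): c = -0.8400 + 0.3300i → escape time 8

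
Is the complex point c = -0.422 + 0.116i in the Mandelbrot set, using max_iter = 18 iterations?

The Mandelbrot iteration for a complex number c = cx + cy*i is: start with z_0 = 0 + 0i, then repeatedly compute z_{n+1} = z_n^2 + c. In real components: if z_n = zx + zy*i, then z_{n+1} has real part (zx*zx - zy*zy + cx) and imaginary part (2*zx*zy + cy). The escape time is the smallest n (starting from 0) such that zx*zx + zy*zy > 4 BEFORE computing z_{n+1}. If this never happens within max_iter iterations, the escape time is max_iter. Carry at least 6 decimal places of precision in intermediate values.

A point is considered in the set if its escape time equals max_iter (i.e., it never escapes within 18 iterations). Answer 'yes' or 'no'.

Answer: yes

Derivation:
z_0 = 0 + 0i, c = -0.4220 + 0.1160i
Iter 1: z = -0.4220 + 0.1160i, |z|^2 = 0.1915
Iter 2: z = -0.2574 + 0.0181i, |z|^2 = 0.0666
Iter 3: z = -0.3561 + 0.1067i, |z|^2 = 0.1382
Iter 4: z = -0.3066 + 0.0400i, |z|^2 = 0.0956
Iter 5: z = -0.3296 + 0.0915i, |z|^2 = 0.1170
Iter 6: z = -0.3217 + 0.0557i, |z|^2 = 0.1066
Iter 7: z = -0.3216 + 0.0802i, |z|^2 = 0.1098
Iter 8: z = -0.3250 + 0.0644i, |z|^2 = 0.1098
Iter 9: z = -0.3205 + 0.0741i, |z|^2 = 0.1082
Iter 10: z = -0.3248 + 0.0685i, |z|^2 = 0.1102
Iter 11: z = -0.3212 + 0.0715i, |z|^2 = 0.1083
Iter 12: z = -0.3239 + 0.0701i, |z|^2 = 0.1098
Iter 13: z = -0.3220 + 0.0706i, |z|^2 = 0.1087
Iter 14: z = -0.3233 + 0.0705i, |z|^2 = 0.1095
Iter 15: z = -0.3224 + 0.0704i, |z|^2 = 0.1089
Iter 16: z = -0.3230 + 0.0706i, |z|^2 = 0.1093
Iter 17: z = -0.3227 + 0.0704i, |z|^2 = 0.1091
Did not escape in 18 iterations → in set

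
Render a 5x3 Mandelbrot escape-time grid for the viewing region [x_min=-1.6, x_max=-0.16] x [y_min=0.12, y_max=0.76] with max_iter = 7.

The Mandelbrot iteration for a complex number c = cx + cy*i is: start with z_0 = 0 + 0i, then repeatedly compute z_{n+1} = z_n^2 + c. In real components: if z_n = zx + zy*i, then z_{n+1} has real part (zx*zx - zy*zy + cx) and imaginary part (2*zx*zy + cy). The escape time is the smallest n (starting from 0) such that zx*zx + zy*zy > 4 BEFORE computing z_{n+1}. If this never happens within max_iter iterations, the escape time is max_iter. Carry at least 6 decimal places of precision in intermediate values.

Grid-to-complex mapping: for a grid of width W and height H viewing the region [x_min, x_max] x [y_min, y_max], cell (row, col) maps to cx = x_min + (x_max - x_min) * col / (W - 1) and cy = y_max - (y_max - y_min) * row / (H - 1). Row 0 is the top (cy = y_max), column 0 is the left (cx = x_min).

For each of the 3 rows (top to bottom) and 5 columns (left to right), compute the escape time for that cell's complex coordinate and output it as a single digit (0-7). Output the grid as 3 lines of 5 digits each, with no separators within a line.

Answer: 33467
36677
67777

Derivation:
(row=0, col=0): c = -1.6000 + 0.7600i → escape time 3
(row=0, col=1): c = -1.2400 + 0.7600i → escape time 3
(row=0, col=2): c = -0.8800 + 0.7600i → escape time 4
(row=0, col=3): c = -0.5200 + 0.7600i → escape time 6
(row=0, col=4): c = -0.1600 + 0.7600i → escape time 7
(row=1, col=0): c = -1.6000 + 0.4400i → escape time 3
(row=1, col=1): c = -1.2400 + 0.4400i → escape time 6
(row=1, col=2): c = -0.8800 + 0.4400i → escape time 6
(row=1, col=3): c = -0.5200 + 0.4400i → escape time 7
(row=1, col=4): c = -0.1600 + 0.4400i → escape time 7
(row=2, col=0): c = -1.6000 + 0.1200i → escape time 6
(row=2, col=1): c = -1.2400 + 0.1200i → escape time 7
(row=2, col=2): c = -0.8800 + 0.1200i → escape time 7
(row=2, col=3): c = -0.5200 + 0.1200i → escape time 7
(row=2, col=4): c = -0.1600 + 0.1200i → escape time 7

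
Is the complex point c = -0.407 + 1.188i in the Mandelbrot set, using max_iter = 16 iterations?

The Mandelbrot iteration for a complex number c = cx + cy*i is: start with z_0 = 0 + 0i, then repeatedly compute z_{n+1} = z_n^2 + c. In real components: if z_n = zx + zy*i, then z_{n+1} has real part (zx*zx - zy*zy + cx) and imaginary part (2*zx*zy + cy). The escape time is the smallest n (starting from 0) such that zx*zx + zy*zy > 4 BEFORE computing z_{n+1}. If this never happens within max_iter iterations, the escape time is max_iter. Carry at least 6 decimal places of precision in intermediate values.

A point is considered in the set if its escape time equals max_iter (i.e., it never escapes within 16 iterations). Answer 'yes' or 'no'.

z_0 = 0 + 0i, c = -0.4070 + 1.1880i
Iter 1: z = -0.4070 + 1.1880i, |z|^2 = 1.5770
Iter 2: z = -1.6527 + 0.2210i, |z|^2 = 2.7802
Iter 3: z = 2.2756 + 0.4576i, |z|^2 = 5.3876
Escaped at iteration 3

Answer: no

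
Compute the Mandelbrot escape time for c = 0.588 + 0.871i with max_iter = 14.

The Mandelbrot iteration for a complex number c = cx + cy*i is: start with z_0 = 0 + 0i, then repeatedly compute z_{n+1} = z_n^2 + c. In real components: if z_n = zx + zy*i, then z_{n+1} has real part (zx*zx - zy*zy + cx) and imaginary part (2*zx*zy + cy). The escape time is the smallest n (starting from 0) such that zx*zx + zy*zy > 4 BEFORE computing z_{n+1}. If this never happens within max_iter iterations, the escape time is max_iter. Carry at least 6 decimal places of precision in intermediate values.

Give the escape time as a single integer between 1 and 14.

Answer: 3

Derivation:
z_0 = 0 + 0i, c = 0.5880 + 0.8710i
Iter 1: z = 0.5880 + 0.8710i, |z|^2 = 1.1044
Iter 2: z = 0.1751 + 1.8953i, |z|^2 = 3.6228
Iter 3: z = -2.9735 + 1.5347i, |z|^2 = 11.1971
Escaped at iteration 3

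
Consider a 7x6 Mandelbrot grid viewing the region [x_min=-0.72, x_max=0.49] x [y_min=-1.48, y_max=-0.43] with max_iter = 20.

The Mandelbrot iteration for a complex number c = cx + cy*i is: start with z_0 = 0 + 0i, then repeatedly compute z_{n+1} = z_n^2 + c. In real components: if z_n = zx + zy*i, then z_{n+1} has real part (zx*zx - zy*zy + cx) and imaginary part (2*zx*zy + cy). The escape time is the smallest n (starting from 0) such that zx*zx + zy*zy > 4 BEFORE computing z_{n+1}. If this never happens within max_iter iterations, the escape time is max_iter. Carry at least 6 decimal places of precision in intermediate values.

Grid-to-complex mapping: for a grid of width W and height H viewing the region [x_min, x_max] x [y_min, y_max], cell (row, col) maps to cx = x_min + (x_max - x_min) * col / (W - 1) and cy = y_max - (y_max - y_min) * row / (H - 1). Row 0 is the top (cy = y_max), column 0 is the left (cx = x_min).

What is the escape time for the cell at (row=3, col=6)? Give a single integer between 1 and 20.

Answer: 2

Derivation:
z_0 = 0 + 0i, c = 0.4900 + -1.0600i
Iter 1: z = 0.4900 + -1.0600i, |z|^2 = 1.3637
Iter 2: z = -0.3935 + -2.0988i, |z|^2 = 4.5598
Escaped at iteration 2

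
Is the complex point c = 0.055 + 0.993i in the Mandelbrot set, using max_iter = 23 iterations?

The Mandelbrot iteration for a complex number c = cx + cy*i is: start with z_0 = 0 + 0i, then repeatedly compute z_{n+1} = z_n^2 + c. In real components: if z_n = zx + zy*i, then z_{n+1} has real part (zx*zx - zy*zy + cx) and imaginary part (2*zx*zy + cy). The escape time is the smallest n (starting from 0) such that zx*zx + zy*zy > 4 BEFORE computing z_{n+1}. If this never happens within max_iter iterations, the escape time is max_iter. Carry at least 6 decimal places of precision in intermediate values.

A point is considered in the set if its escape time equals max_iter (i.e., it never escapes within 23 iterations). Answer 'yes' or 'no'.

Answer: no

Derivation:
z_0 = 0 + 0i, c = 0.0550 + 0.9930i
Iter 1: z = 0.0550 + 0.9930i, |z|^2 = 0.9891
Iter 2: z = -0.9280 + 1.1022i, |z|^2 = 2.0761
Iter 3: z = -0.2987 + -1.0528i, |z|^2 = 1.1976
Iter 4: z = -0.9642 + 1.6219i, |z|^2 = 3.5602
Iter 5: z = -1.6460 + -2.1345i, |z|^2 = 7.2654
Escaped at iteration 5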